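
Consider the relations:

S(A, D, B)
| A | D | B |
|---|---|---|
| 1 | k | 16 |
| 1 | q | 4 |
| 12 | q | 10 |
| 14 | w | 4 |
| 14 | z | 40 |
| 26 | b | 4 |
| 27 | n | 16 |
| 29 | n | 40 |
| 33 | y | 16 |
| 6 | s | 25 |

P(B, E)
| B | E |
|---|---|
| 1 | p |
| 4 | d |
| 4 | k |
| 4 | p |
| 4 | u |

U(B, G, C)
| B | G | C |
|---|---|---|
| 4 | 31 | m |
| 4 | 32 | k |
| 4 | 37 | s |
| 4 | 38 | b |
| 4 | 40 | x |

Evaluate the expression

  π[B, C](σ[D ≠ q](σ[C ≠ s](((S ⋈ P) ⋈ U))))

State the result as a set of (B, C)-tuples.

{(4, b), (4, k), (4, m), (4, x)}

Natural join on B: {(1, q, 4, d), (1, q, 4, k), (1, q, 4, p), (1, q, 4, u), (14, w, 4, d), (14, w, 4, k), (14, w, 4, p), (14, w, 4, u), (26, b, 4, d), (26, b, 4, k), (26, b, 4, p), (26, b, 4, u)}
Natural join on B: {(1, q, 4, d, 31, m), (1, q, 4, d, 32, k), (1, q, 4, d, 37, s), (1, q, 4, d, 38, b), (1, q, 4, d, 40, x), (1, q, 4, k, 31, m), (1, q, 4, k, 32, k), (1, q, 4, k, 37, s), (1, q, 4, k, 38, b), (1, q, 4, k, 40, x), (1, q, 4, p, 31, m), (1, q, 4, p, 32, k), (1, q, 4, p, 37, s), (1, q, 4, p, 38, b), (1, q, 4, p, 40, x), (1, q, 4, u, 31, m), (1, q, 4, u, 32, k), (1, q, 4, u, 37, s), (1, q, 4, u, 38, b), (1, q, 4, u, 40, x), (14, w, 4, d, 31, m), (14, w, 4, d, 32, k), (14, w, 4, d, 37, s), (14, w, 4, d, 38, b), (14, w, 4, d, 40, x), (14, w, 4, k, 31, m), (14, w, 4, k, 32, k), (14, w, 4, k, 37, s), (14, w, 4, k, 38, b), (14, w, 4, k, 40, x), (14, w, 4, p, 31, m), (14, w, 4, p, 32, k), (14, w, 4, p, 37, s), (14, w, 4, p, 38, b), (14, w, 4, p, 40, x), (14, w, 4, u, 31, m), (14, w, 4, u, 32, k), (14, w, 4, u, 37, s), (14, w, 4, u, 38, b), (14, w, 4, u, 40, x), (26, b, 4, d, 31, m), (26, b, 4, d, 32, k), (26, b, 4, d, 37, s), (26, b, 4, d, 38, b), (26, b, 4, d, 40, x), (26, b, 4, k, 31, m), (26, b, 4, k, 32, k), (26, b, 4, k, 37, s), (26, b, 4, k, 38, b), (26, b, 4, k, 40, x), (26, b, 4, p, 31, m), (26, b, 4, p, 32, k), (26, b, 4, p, 37, s), (26, b, 4, p, 38, b), (26, b, 4, p, 40, x), (26, b, 4, u, 31, m), (26, b, 4, u, 32, k), (26, b, 4, u, 37, s), (26, b, 4, u, 38, b), (26, b, 4, u, 40, x)}
Selection C ≠ s: {(1, q, 4, d, 31, m), (1, q, 4, d, 32, k), (1, q, 4, d, 38, b), (1, q, 4, d, 40, x), (1, q, 4, k, 31, m), (1, q, 4, k, 32, k), (1, q, 4, k, 38, b), (1, q, 4, k, 40, x), (1, q, 4, p, 31, m), (1, q, 4, p, 32, k), (1, q, 4, p, 38, b), (1, q, 4, p, 40, x), (1, q, 4, u, 31, m), (1, q, 4, u, 32, k), (1, q, 4, u, 38, b), (1, q, 4, u, 40, x), (14, w, 4, d, 31, m), (14, w, 4, d, 32, k), (14, w, 4, d, 38, b), (14, w, 4, d, 40, x), (14, w, 4, k, 31, m), (14, w, 4, k, 32, k), (14, w, 4, k, 38, b), (14, w, 4, k, 40, x), (14, w, 4, p, 31, m), (14, w, 4, p, 32, k), (14, w, 4, p, 38, b), (14, w, 4, p, 40, x), (14, w, 4, u, 31, m), (14, w, 4, u, 32, k), (14, w, 4, u, 38, b), (14, w, 4, u, 40, x), (26, b, 4, d, 31, m), (26, b, 4, d, 32, k), (26, b, 4, d, 38, b), (26, b, 4, d, 40, x), (26, b, 4, k, 31, m), (26, b, 4, k, 32, k), (26, b, 4, k, 38, b), (26, b, 4, k, 40, x), (26, b, 4, p, 31, m), (26, b, 4, p, 32, k), (26, b, 4, p, 38, b), (26, b, 4, p, 40, x), (26, b, 4, u, 31, m), (26, b, 4, u, 32, k), (26, b, 4, u, 38, b), (26, b, 4, u, 40, x)}
Selection D ≠ q: {(14, w, 4, d, 31, m), (14, w, 4, d, 32, k), (14, w, 4, d, 38, b), (14, w, 4, d, 40, x), (14, w, 4, k, 31, m), (14, w, 4, k, 32, k), (14, w, 4, k, 38, b), (14, w, 4, k, 40, x), (14, w, 4, p, 31, m), (14, w, 4, p, 32, k), (14, w, 4, p, 38, b), (14, w, 4, p, 40, x), (14, w, 4, u, 31, m), (14, w, 4, u, 32, k), (14, w, 4, u, 38, b), (14, w, 4, u, 40, x), (26, b, 4, d, 31, m), (26, b, 4, d, 32, k), (26, b, 4, d, 38, b), (26, b, 4, d, 40, x), (26, b, 4, k, 31, m), (26, b, 4, k, 32, k), (26, b, 4, k, 38, b), (26, b, 4, k, 40, x), (26, b, 4, p, 31, m), (26, b, 4, p, 32, k), (26, b, 4, p, 38, b), (26, b, 4, p, 40, x), (26, b, 4, u, 31, m), (26, b, 4, u, 32, k), (26, b, 4, u, 38, b), (26, b, 4, u, 40, x)}
π[B, C]: project onto (B, C) (28 duplicate(s) eliminated) → {(4, b), (4, k), (4, m), (4, x)}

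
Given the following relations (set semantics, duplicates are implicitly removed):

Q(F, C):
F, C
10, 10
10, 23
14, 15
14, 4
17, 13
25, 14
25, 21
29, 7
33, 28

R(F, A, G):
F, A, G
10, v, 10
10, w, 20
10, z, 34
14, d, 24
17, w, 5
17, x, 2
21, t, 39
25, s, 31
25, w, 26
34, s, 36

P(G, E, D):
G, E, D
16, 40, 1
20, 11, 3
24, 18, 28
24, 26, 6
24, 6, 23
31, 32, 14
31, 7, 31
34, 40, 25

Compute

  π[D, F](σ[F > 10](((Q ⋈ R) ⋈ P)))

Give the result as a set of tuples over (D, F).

Natural join on F: {(10, 10, v, 10), (10, 10, w, 20), (10, 10, z, 34), (10, 23, v, 10), (10, 23, w, 20), (10, 23, z, 34), (14, 15, d, 24), (14, 4, d, 24), (17, 13, w, 5), (17, 13, x, 2), (25, 14, s, 31), (25, 14, w, 26), (25, 21, s, 31), (25, 21, w, 26)}
Natural join on G: {(10, 10, w, 20, 11, 3), (10, 10, z, 34, 40, 25), (10, 23, w, 20, 11, 3), (10, 23, z, 34, 40, 25), (14, 15, d, 24, 18, 28), (14, 15, d, 24, 26, 6), (14, 15, d, 24, 6, 23), (14, 4, d, 24, 18, 28), (14, 4, d, 24, 26, 6), (14, 4, d, 24, 6, 23), (25, 14, s, 31, 32, 14), (25, 14, s, 31, 7, 31), (25, 21, s, 31, 32, 14), (25, 21, s, 31, 7, 31)}
σ[F > 10]: keep tuples satisfying F > 10 → {(14, 15, d, 24, 18, 28), (14, 15, d, 24, 26, 6), (14, 15, d, 24, 6, 23), (14, 4, d, 24, 18, 28), (14, 4, d, 24, 26, 6), (14, 4, d, 24, 6, 23), (25, 14, s, 31, 32, 14), (25, 14, s, 31, 7, 31), (25, 21, s, 31, 32, 14), (25, 21, s, 31, 7, 31)}
π_{D, F} gives {(14, 25), (23, 14), (28, 14), (31, 25), (6, 14)} (5 duplicate(s) eliminated).

{(14, 25), (23, 14), (28, 14), (31, 25), (6, 14)}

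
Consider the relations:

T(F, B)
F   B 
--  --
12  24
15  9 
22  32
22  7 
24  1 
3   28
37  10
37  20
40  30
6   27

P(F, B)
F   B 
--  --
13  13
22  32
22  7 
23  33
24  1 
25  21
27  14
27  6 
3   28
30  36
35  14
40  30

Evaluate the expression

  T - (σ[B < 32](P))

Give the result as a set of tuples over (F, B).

Apply σ_{B < 32}; surviving tuples: {(13, 13), (22, 7), (24, 1), (25, 21), (27, 14), (27, 6), (3, 28), (35, 14), (40, 30)}
Taking the difference: {(12, 24), (15, 9), (22, 32), (37, 10), (37, 20), (6, 27)}

{(12, 24), (15, 9), (22, 32), (37, 10), (37, 20), (6, 27)}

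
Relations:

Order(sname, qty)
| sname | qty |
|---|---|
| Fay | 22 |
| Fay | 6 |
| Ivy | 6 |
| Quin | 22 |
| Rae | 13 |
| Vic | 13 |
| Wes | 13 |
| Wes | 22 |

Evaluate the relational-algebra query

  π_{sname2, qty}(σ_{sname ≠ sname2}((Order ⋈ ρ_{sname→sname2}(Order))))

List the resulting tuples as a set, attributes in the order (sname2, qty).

{(Fay, 22), (Fay, 6), (Ivy, 6), (Quin, 22), (Rae, 13), (Vic, 13), (Wes, 13), (Wes, 22)}

ρ[sname→sname2]: schema becomes (sname2, qty); tuples unchanged.
Joining Order and ρ_{sname→sname2}(Order) on qty yields {(Fay, 22, Fay), (Fay, 22, Quin), (Fay, 22, Wes), (Fay, 6, Fay), (Fay, 6, Ivy), (Ivy, 6, Fay), (Ivy, 6, Ivy), (Quin, 22, Fay), (Quin, 22, Quin), (Quin, 22, Wes), (Rae, 13, Rae), (Rae, 13, Vic), (Rae, 13, Wes), (Vic, 13, Rae), (Vic, 13, Vic), (Vic, 13, Wes), (Wes, 13, Rae), (Wes, 13, Vic), (Wes, 13, Wes), (Wes, 22, Fay), (Wes, 22, Quin), (Wes, 22, Wes)}.
Apply σ_{sname ≠ sname2}; surviving tuples: {(Fay, 22, Quin), (Fay, 22, Wes), (Fay, 6, Ivy), (Ivy, 6, Fay), (Quin, 22, Fay), (Quin, 22, Wes), (Rae, 13, Vic), (Rae, 13, Wes), (Vic, 13, Rae), (Vic, 13, Wes), (Wes, 13, Rae), (Wes, 13, Vic), (Wes, 22, Fay), (Wes, 22, Quin)}
Keep only column(s) sname2, qty (6 duplicate(s) eliminated): {(Fay, 22), (Fay, 6), (Ivy, 6), (Quin, 22), (Rae, 13), (Vic, 13), (Wes, 13), (Wes, 22)}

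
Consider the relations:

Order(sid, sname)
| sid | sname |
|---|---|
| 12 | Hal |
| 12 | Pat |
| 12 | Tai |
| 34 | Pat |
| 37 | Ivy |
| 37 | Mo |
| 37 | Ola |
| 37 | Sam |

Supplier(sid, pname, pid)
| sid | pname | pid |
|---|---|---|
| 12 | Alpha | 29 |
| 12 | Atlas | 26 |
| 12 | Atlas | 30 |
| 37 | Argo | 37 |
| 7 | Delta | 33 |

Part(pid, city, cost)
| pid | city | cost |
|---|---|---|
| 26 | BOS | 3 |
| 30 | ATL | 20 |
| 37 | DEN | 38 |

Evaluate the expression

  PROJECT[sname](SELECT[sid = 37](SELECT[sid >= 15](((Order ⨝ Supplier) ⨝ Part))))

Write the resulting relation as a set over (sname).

{Ivy, Mo, Ola, Sam}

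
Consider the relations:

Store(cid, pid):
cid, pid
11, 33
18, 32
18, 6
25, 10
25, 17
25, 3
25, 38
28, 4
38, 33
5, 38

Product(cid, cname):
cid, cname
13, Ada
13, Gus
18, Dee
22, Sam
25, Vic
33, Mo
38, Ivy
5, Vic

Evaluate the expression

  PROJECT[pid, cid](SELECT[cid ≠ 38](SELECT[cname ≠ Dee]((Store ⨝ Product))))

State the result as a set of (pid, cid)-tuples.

{(10, 25), (17, 25), (3, 25), (38, 25), (38, 5)}

Joining Store and Product on cid yields {(18, 32, Dee), (18, 6, Dee), (25, 10, Vic), (25, 17, Vic), (25, 3, Vic), (25, 38, Vic), (38, 33, Ivy), (5, 38, Vic)}.
Apply σ_{cname ≠ Dee}; surviving tuples: {(25, 10, Vic), (25, 17, Vic), (25, 3, Vic), (25, 38, Vic), (38, 33, Ivy), (5, 38, Vic)}
Apply σ_{cid ≠ 38}; surviving tuples: {(25, 10, Vic), (25, 17, Vic), (25, 3, Vic), (25, 38, Vic), (5, 38, Vic)}
π_{pid, cid} gives {(10, 25), (17, 25), (3, 25), (38, 25), (38, 5)}.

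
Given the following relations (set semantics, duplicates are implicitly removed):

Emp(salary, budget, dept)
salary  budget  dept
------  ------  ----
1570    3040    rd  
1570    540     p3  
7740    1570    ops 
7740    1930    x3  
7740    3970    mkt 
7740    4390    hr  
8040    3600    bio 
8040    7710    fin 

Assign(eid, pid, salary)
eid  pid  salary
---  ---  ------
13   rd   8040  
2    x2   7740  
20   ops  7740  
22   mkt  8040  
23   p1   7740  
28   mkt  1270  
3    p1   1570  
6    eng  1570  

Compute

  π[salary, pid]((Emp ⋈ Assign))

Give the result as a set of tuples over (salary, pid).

{(1570, eng), (1570, p1), (7740, ops), (7740, p1), (7740, x2), (8040, mkt), (8040, rd)}

Joining Emp and Assign on salary yields {(1570, 3040, rd, 3, p1), (1570, 3040, rd, 6, eng), (1570, 540, p3, 3, p1), (1570, 540, p3, 6, eng), (7740, 1570, ops, 2, x2), (7740, 1570, ops, 20, ops), (7740, 1570, ops, 23, p1), (7740, 1930, x3, 2, x2), (7740, 1930, x3, 20, ops), (7740, 1930, x3, 23, p1), (7740, 3970, mkt, 2, x2), (7740, 3970, mkt, 20, ops), (7740, 3970, mkt, 23, p1), (7740, 4390, hr, 2, x2), (7740, 4390, hr, 20, ops), (7740, 4390, hr, 23, p1), (8040, 3600, bio, 13, rd), (8040, 3600, bio, 22, mkt), (8040, 7710, fin, 13, rd), (8040, 7710, fin, 22, mkt)}.
Keep only column(s) salary, pid (13 duplicate(s) eliminated): {(1570, eng), (1570, p1), (7740, ops), (7740, p1), (7740, x2), (8040, mkt), (8040, rd)}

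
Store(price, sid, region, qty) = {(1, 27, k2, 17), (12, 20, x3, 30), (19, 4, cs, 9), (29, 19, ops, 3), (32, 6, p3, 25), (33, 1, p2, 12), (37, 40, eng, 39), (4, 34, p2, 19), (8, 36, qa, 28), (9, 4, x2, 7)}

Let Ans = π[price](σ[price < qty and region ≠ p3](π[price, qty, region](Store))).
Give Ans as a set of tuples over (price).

π_{price, qty, region} gives {(1, 17, k2), (12, 30, x3), (19, 9, cs), (29, 3, ops), (32, 25, p3), (33, 12, p2), (37, 39, eng), (4, 19, p2), (8, 28, qa), (9, 7, x2)}.
Selection price < qty and region ≠ p3: {(1, 17, k2), (12, 30, x3), (37, 39, eng), (4, 19, p2), (8, 28, qa)}
π_{price} gives {1, 12, 37, 4, 8}.

{1, 12, 37, 4, 8}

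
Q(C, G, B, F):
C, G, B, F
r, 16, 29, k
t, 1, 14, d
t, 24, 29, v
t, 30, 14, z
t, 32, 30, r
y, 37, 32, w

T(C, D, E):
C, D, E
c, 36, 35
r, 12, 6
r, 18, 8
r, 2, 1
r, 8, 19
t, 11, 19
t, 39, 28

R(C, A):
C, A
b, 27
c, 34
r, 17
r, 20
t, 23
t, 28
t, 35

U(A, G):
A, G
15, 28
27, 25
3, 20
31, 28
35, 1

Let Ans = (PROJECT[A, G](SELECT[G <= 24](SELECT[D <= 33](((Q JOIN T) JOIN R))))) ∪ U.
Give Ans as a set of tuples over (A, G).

Natural join on C: {(r, 16, 29, k, 12, 6), (r, 16, 29, k, 18, 8), (r, 16, 29, k, 2, 1), (r, 16, 29, k, 8, 19), (t, 1, 14, d, 11, 19), (t, 1, 14, d, 39, 28), (t, 24, 29, v, 11, 19), (t, 24, 29, v, 39, 28), (t, 30, 14, z, 11, 19), (t, 30, 14, z, 39, 28), (t, 32, 30, r, 11, 19), (t, 32, 30, r, 39, 28)}
Natural join on C: {(r, 16, 29, k, 12, 6, 17), (r, 16, 29, k, 12, 6, 20), (r, 16, 29, k, 18, 8, 17), (r, 16, 29, k, 18, 8, 20), (r, 16, 29, k, 2, 1, 17), (r, 16, 29, k, 2, 1, 20), (r, 16, 29, k, 8, 19, 17), (r, 16, 29, k, 8, 19, 20), (t, 1, 14, d, 11, 19, 23), (t, 1, 14, d, 11, 19, 28), (t, 1, 14, d, 11, 19, 35), (t, 1, 14, d, 39, 28, 23), (t, 1, 14, d, 39, 28, 28), (t, 1, 14, d, 39, 28, 35), (t, 24, 29, v, 11, 19, 23), (t, 24, 29, v, 11, 19, 28), (t, 24, 29, v, 11, 19, 35), (t, 24, 29, v, 39, 28, 23), (t, 24, 29, v, 39, 28, 28), (t, 24, 29, v, 39, 28, 35), (t, 30, 14, z, 11, 19, 23), (t, 30, 14, z, 11, 19, 28), (t, 30, 14, z, 11, 19, 35), (t, 30, 14, z, 39, 28, 23), (t, 30, 14, z, 39, 28, 28), (t, 30, 14, z, 39, 28, 35), (t, 32, 30, r, 11, 19, 23), (t, 32, 30, r, 11, 19, 28), (t, 32, 30, r, 11, 19, 35), (t, 32, 30, r, 39, 28, 23), (t, 32, 30, r, 39, 28, 28), (t, 32, 30, r, 39, 28, 35)}
Selection D <= 33: {(r, 16, 29, k, 12, 6, 17), (r, 16, 29, k, 12, 6, 20), (r, 16, 29, k, 18, 8, 17), (r, 16, 29, k, 18, 8, 20), (r, 16, 29, k, 2, 1, 17), (r, 16, 29, k, 2, 1, 20), (r, 16, 29, k, 8, 19, 17), (r, 16, 29, k, 8, 19, 20), (t, 1, 14, d, 11, 19, 23), (t, 1, 14, d, 11, 19, 28), (t, 1, 14, d, 11, 19, 35), (t, 24, 29, v, 11, 19, 23), (t, 24, 29, v, 11, 19, 28), (t, 24, 29, v, 11, 19, 35), (t, 30, 14, z, 11, 19, 23), (t, 30, 14, z, 11, 19, 28), (t, 30, 14, z, 11, 19, 35), (t, 32, 30, r, 11, 19, 23), (t, 32, 30, r, 11, 19, 28), (t, 32, 30, r, 11, 19, 35)}
Selection G <= 24: {(r, 16, 29, k, 12, 6, 17), (r, 16, 29, k, 12, 6, 20), (r, 16, 29, k, 18, 8, 17), (r, 16, 29, k, 18, 8, 20), (r, 16, 29, k, 2, 1, 17), (r, 16, 29, k, 2, 1, 20), (r, 16, 29, k, 8, 19, 17), (r, 16, 29, k, 8, 19, 20), (t, 1, 14, d, 11, 19, 23), (t, 1, 14, d, 11, 19, 28), (t, 1, 14, d, 11, 19, 35), (t, 24, 29, v, 11, 19, 23), (t, 24, 29, v, 11, 19, 28), (t, 24, 29, v, 11, 19, 35)}
π[A, G]: project onto (A, G) (6 duplicate(s) eliminated) → {(17, 16), (20, 16), (23, 1), (23, 24), (28, 1), (28, 24), (35, 1), (35, 24)}
Union: {(17, 16), (20, 16), (23, 1), (23, 24), (28, 1), (28, 24), (35, 1), (35, 24)} with {(15, 28), (27, 25), (3, 20), (31, 28), (35, 1)} → {(15, 28), (17, 16), (20, 16), (23, 1), (23, 24), (27, 25), (28, 1), (28, 24), (3, 20), (31, 28), (35, 1), (35, 24)}

{(15, 28), (17, 16), (20, 16), (23, 1), (23, 24), (27, 25), (28, 1), (28, 24), (3, 20), (31, 28), (35, 1), (35, 24)}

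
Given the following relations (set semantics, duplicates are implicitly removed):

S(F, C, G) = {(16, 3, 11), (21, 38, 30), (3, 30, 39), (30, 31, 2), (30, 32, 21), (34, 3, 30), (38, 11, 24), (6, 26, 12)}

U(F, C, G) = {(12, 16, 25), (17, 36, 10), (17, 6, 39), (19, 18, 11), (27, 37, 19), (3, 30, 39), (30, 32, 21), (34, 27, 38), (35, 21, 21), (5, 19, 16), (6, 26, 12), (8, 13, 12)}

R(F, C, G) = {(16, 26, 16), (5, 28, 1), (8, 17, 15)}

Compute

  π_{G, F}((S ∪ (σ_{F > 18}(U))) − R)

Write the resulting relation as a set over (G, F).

Apply σ_{F > 18}; surviving tuples: {(19, 18, 11), (27, 37, 19), (30, 32, 21), (34, 27, 38), (35, 21, 21)}
Union: {(16, 3, 11), (21, 38, 30), (3, 30, 39), (30, 31, 2), (30, 32, 21), (34, 3, 30), (38, 11, 24), (6, 26, 12)} with {(19, 18, 11), (27, 37, 19), (30, 32, 21), (34, 27, 38), (35, 21, 21)} → {(16, 3, 11), (19, 18, 11), (21, 38, 30), (27, 37, 19), (3, 30, 39), (30, 31, 2), (30, 32, 21), (34, 27, 38), (34, 3, 30), (35, 21, 21), (38, 11, 24), (6, 26, 12)}
Difference: {(16, 3, 11), (19, 18, 11), (21, 38, 30), (27, 37, 19), (3, 30, 39), (30, 31, 2), (30, 32, 21), (34, 27, 38), (34, 3, 30), (35, 21, 21), (38, 11, 24), (6, 26, 12)} with {(16, 26, 16), (5, 28, 1), (8, 17, 15)} → {(16, 3, 11), (19, 18, 11), (21, 38, 30), (27, 37, 19), (3, 30, 39), (30, 31, 2), (30, 32, 21), (34, 27, 38), (34, 3, 30), (35, 21, 21), (38, 11, 24), (6, 26, 12)}
π_{G, F} gives {(11, 16), (11, 19), (12, 6), (19, 27), (2, 30), (21, 30), (21, 35), (24, 38), (30, 21), (30, 34), (38, 34), (39, 3)}.

{(11, 16), (11, 19), (12, 6), (19, 27), (2, 30), (21, 30), (21, 35), (24, 38), (30, 21), (30, 34), (38, 34), (39, 3)}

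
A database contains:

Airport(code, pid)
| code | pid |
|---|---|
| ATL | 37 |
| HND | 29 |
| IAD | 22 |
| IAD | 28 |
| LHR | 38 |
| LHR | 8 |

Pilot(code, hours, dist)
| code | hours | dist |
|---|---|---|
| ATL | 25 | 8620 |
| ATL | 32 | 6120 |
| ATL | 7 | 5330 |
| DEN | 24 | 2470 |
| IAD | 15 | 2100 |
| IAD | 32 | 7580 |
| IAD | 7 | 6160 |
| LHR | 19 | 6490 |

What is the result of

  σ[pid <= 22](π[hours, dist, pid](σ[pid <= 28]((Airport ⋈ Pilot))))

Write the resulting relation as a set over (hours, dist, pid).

{(15, 2100, 22), (19, 6490, 8), (32, 7580, 22), (7, 6160, 22)}

Natural join on code: {(ATL, 37, 25, 8620), (ATL, 37, 32, 6120), (ATL, 37, 7, 5330), (IAD, 22, 15, 2100), (IAD, 22, 32, 7580), (IAD, 22, 7, 6160), (IAD, 28, 15, 2100), (IAD, 28, 32, 7580), (IAD, 28, 7, 6160), (LHR, 38, 19, 6490), (LHR, 8, 19, 6490)}
Filtering on pid <= 28 leaves {(IAD, 22, 15, 2100), (IAD, 22, 32, 7580), (IAD, 22, 7, 6160), (IAD, 28, 15, 2100), (IAD, 28, 32, 7580), (IAD, 28, 7, 6160), (LHR, 8, 19, 6490)}.
π[hours, dist, pid]: project onto (hours, dist, pid) → {(15, 2100, 22), (15, 2100, 28), (19, 6490, 8), (32, 7580, 22), (32, 7580, 28), (7, 6160, 22), (7, 6160, 28)}
Filtering on pid <= 22 leaves {(15, 2100, 22), (19, 6490, 8), (32, 7580, 22), (7, 6160, 22)}.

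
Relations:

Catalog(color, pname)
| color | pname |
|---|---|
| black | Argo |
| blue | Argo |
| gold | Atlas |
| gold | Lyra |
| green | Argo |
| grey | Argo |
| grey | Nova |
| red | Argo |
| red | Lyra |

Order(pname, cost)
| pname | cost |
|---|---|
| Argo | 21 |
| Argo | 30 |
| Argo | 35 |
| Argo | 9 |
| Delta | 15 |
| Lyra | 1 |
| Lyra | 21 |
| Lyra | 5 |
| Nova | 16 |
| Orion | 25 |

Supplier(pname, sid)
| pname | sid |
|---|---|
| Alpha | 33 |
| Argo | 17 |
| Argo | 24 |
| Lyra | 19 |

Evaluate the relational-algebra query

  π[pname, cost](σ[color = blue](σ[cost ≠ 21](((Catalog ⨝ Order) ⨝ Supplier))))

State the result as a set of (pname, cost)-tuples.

{(Argo, 30), (Argo, 35), (Argo, 9)}

Catalog ⋈ Order (natural join on pname): {(black, Argo, 21), (black, Argo, 30), (black, Argo, 35), (black, Argo, 9), (blue, Argo, 21), (blue, Argo, 30), (blue, Argo, 35), (blue, Argo, 9), (gold, Lyra, 1), (gold, Lyra, 21), (gold, Lyra, 5), (green, Argo, 21), (green, Argo, 30), (green, Argo, 35), (green, Argo, 9), (grey, Argo, 21), (grey, Argo, 30), (grey, Argo, 35), (grey, Argo, 9), (grey, Nova, 16), (red, Argo, 21), (red, Argo, 30), (red, Argo, 35), (red, Argo, 9), (red, Lyra, 1), (red, Lyra, 21), (red, Lyra, 5)}
(Catalog ⨝ Order) ⋈ Supplier (natural join on pname): {(black, Argo, 21, 17), (black, Argo, 21, 24), (black, Argo, 30, 17), (black, Argo, 30, 24), (black, Argo, 35, 17), (black, Argo, 35, 24), (black, Argo, 9, 17), (black, Argo, 9, 24), (blue, Argo, 21, 17), (blue, Argo, 21, 24), (blue, Argo, 30, 17), (blue, Argo, 30, 24), (blue, Argo, 35, 17), (blue, Argo, 35, 24), (blue, Argo, 9, 17), (blue, Argo, 9, 24), (gold, Lyra, 1, 19), (gold, Lyra, 21, 19), (gold, Lyra, 5, 19), (green, Argo, 21, 17), (green, Argo, 21, 24), (green, Argo, 30, 17), (green, Argo, 30, 24), (green, Argo, 35, 17), (green, Argo, 35, 24), (green, Argo, 9, 17), (green, Argo, 9, 24), (grey, Argo, 21, 17), (grey, Argo, 21, 24), (grey, Argo, 30, 17), (grey, Argo, 30, 24), (grey, Argo, 35, 17), (grey, Argo, 35, 24), (grey, Argo, 9, 17), (grey, Argo, 9, 24), (red, Argo, 21, 17), (red, Argo, 21, 24), (red, Argo, 30, 17), (red, Argo, 30, 24), (red, Argo, 35, 17), (red, Argo, 35, 24), (red, Argo, 9, 17), (red, Argo, 9, 24), (red, Lyra, 1, 19), (red, Lyra, 21, 19), (red, Lyra, 5, 19)}
σ[cost ≠ 21]: keep tuples satisfying cost ≠ 21 → {(black, Argo, 30, 17), (black, Argo, 30, 24), (black, Argo, 35, 17), (black, Argo, 35, 24), (black, Argo, 9, 17), (black, Argo, 9, 24), (blue, Argo, 30, 17), (blue, Argo, 30, 24), (blue, Argo, 35, 17), (blue, Argo, 35, 24), (blue, Argo, 9, 17), (blue, Argo, 9, 24), (gold, Lyra, 1, 19), (gold, Lyra, 5, 19), (green, Argo, 30, 17), (green, Argo, 30, 24), (green, Argo, 35, 17), (green, Argo, 35, 24), (green, Argo, 9, 17), (green, Argo, 9, 24), (grey, Argo, 30, 17), (grey, Argo, 30, 24), (grey, Argo, 35, 17), (grey, Argo, 35, 24), (grey, Argo, 9, 17), (grey, Argo, 9, 24), (red, Argo, 30, 17), (red, Argo, 30, 24), (red, Argo, 35, 17), (red, Argo, 35, 24), (red, Argo, 9, 17), (red, Argo, 9, 24), (red, Lyra, 1, 19), (red, Lyra, 5, 19)}
σ[color = blue]: keep tuples satisfying color = blue → {(blue, Argo, 30, 17), (blue, Argo, 30, 24), (blue, Argo, 35, 17), (blue, Argo, 35, 24), (blue, Argo, 9, 17), (blue, Argo, 9, 24)}
π[pname, cost]: project onto (pname, cost) (3 duplicate(s) eliminated) → {(Argo, 30), (Argo, 35), (Argo, 9)}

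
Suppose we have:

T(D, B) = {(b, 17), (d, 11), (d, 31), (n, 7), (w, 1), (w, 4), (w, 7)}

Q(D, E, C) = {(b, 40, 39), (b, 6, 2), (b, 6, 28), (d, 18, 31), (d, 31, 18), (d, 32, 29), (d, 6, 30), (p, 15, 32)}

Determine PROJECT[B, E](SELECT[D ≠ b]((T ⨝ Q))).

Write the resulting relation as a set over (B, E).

{(11, 18), (11, 31), (11, 32), (11, 6), (31, 18), (31, 31), (31, 32), (31, 6)}

Joining T and Q on D yields {(b, 17, 40, 39), (b, 17, 6, 2), (b, 17, 6, 28), (d, 11, 18, 31), (d, 11, 31, 18), (d, 11, 32, 29), (d, 11, 6, 30), (d, 31, 18, 31), (d, 31, 31, 18), (d, 31, 32, 29), (d, 31, 6, 30)}.
Filtering on D ≠ b leaves {(d, 11, 18, 31), (d, 11, 31, 18), (d, 11, 32, 29), (d, 11, 6, 30), (d, 31, 18, 31), (d, 31, 31, 18), (d, 31, 32, 29), (d, 31, 6, 30)}.
Projecting to B, E: {(11, 18), (11, 31), (11, 32), (11, 6), (31, 18), (31, 31), (31, 32), (31, 6)}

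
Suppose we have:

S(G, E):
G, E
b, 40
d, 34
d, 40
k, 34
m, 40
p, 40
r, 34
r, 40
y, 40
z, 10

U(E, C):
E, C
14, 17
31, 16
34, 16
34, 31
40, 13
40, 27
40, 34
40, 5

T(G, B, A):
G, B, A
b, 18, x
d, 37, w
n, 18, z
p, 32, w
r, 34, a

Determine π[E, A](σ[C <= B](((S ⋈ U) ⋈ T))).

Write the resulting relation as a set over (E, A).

Joining S and U on E yields {(b, 40, 13), (b, 40, 27), (b, 40, 34), (b, 40, 5), (d, 34, 16), (d, 34, 31), (d, 40, 13), (d, 40, 27), (d, 40, 34), (d, 40, 5), (k, 34, 16), (k, 34, 31), (m, 40, 13), (m, 40, 27), (m, 40, 34), (m, 40, 5), (p, 40, 13), (p, 40, 27), (p, 40, 34), (p, 40, 5), (r, 34, 16), (r, 34, 31), (r, 40, 13), (r, 40, 27), (r, 40, 34), (r, 40, 5), (y, 40, 13), (y, 40, 27), (y, 40, 34), (y, 40, 5)}.
Joining (S ⋈ U) and T on G yields {(b, 40, 13, 18, x), (b, 40, 27, 18, x), (b, 40, 34, 18, x), (b, 40, 5, 18, x), (d, 34, 16, 37, w), (d, 34, 31, 37, w), (d, 40, 13, 37, w), (d, 40, 27, 37, w), (d, 40, 34, 37, w), (d, 40, 5, 37, w), (p, 40, 13, 32, w), (p, 40, 27, 32, w), (p, 40, 34, 32, w), (p, 40, 5, 32, w), (r, 34, 16, 34, a), (r, 34, 31, 34, a), (r, 40, 13, 34, a), (r, 40, 27, 34, a), (r, 40, 34, 34, a), (r, 40, 5, 34, a)}.
Filtering on C <= B leaves {(b, 40, 13, 18, x), (b, 40, 5, 18, x), (d, 34, 16, 37, w), (d, 34, 31, 37, w), (d, 40, 13, 37, w), (d, 40, 27, 37, w), (d, 40, 34, 37, w), (d, 40, 5, 37, w), (p, 40, 13, 32, w), (p, 40, 27, 32, w), (p, 40, 5, 32, w), (r, 34, 16, 34, a), (r, 34, 31, 34, a), (r, 40, 13, 34, a), (r, 40, 27, 34, a), (r, 40, 34, 34, a), (r, 40, 5, 34, a)}.
Keep only column(s) E, A (12 duplicate(s) eliminated): {(34, a), (34, w), (40, a), (40, w), (40, x)}

{(34, a), (34, w), (40, a), (40, w), (40, x)}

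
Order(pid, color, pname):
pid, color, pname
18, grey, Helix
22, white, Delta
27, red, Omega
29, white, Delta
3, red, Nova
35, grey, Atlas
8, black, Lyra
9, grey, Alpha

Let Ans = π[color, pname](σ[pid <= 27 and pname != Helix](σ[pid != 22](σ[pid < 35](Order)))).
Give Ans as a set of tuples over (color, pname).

{(black, Lyra), (grey, Alpha), (red, Nova), (red, Omega)}

σ[pid < 35]: keep tuples satisfying pid < 35 → {(18, grey, Helix), (22, white, Delta), (27, red, Omega), (29, white, Delta), (3, red, Nova), (8, black, Lyra), (9, grey, Alpha)}
σ[pid != 22]: keep tuples satisfying pid != 22 → {(18, grey, Helix), (27, red, Omega), (29, white, Delta), (3, red, Nova), (8, black, Lyra), (9, grey, Alpha)}
σ[pid <= 27 and pname != Helix]: keep tuples satisfying pid <= 27 and pname != Helix → {(27, red, Omega), (3, red, Nova), (8, black, Lyra), (9, grey, Alpha)}
Keep only column(s) color, pname: {(black, Lyra), (grey, Alpha), (red, Nova), (red, Omega)}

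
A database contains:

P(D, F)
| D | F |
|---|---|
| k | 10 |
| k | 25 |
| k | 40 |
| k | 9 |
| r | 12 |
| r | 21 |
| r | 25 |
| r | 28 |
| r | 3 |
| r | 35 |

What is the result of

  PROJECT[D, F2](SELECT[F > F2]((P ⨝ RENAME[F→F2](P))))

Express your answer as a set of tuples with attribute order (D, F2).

ρ[F→F2]: schema becomes (D, F2); tuples unchanged.
Natural join on D: {(k, 10, 10), (k, 10, 25), (k, 10, 40), (k, 10, 9), (k, 25, 10), (k, 25, 25), (k, 25, 40), (k, 25, 9), (k, 40, 10), (k, 40, 25), (k, 40, 40), (k, 40, 9), (k, 9, 10), (k, 9, 25), (k, 9, 40), (k, 9, 9), (r, 12, 12), (r, 12, 21), (r, 12, 25), (r, 12, 28), (r, 12, 3), (r, 12, 35), (r, 21, 12), (r, 21, 21), (r, 21, 25), (r, 21, 28), (r, 21, 3), (r, 21, 35), (r, 25, 12), (r, 25, 21), (r, 25, 25), (r, 25, 28), (r, 25, 3), (r, 25, 35), (r, 28, 12), (r, 28, 21), (r, 28, 25), (r, 28, 28), (r, 28, 3), (r, 28, 35), (r, 3, 12), (r, 3, 21), (r, 3, 25), (r, 3, 28), (r, 3, 3), (r, 3, 35), (r, 35, 12), (r, 35, 21), (r, 35, 25), (r, 35, 28), (r, 35, 3), (r, 35, 35)}
σ[F > F2]: keep tuples satisfying F > F2 → {(k, 10, 9), (k, 25, 10), (k, 25, 9), (k, 40, 10), (k, 40, 25), (k, 40, 9), (r, 12, 3), (r, 21, 12), (r, 21, 3), (r, 25, 12), (r, 25, 21), (r, 25, 3), (r, 28, 12), (r, 28, 21), (r, 28, 25), (r, 28, 3), (r, 35, 12), (r, 35, 21), (r, 35, 25), (r, 35, 28), (r, 35, 3)}
Keep only column(s) D, F2 (13 duplicate(s) eliminated): {(k, 10), (k, 25), (k, 9), (r, 12), (r, 21), (r, 25), (r, 28), (r, 3)}

{(k, 10), (k, 25), (k, 9), (r, 12), (r, 21), (r, 25), (r, 28), (r, 3)}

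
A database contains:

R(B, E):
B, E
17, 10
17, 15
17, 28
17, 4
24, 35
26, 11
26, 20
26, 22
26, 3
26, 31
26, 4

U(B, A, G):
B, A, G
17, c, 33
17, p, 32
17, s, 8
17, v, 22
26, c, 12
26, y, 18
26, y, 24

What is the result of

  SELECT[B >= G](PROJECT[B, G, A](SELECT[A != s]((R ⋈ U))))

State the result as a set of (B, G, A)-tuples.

{(26, 12, c), (26, 18, y), (26, 24, y)}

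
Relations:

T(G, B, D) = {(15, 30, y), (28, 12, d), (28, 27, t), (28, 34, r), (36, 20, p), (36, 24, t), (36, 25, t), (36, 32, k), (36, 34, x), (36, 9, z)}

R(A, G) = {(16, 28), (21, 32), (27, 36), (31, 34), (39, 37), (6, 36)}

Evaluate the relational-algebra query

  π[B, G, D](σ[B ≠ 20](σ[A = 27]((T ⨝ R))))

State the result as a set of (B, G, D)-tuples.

{(24, 36, t), (25, 36, t), (32, 36, k), (34, 36, x), (9, 36, z)}

Natural join on G: {(28, 12, d, 16), (28, 27, t, 16), (28, 34, r, 16), (36, 20, p, 27), (36, 20, p, 6), (36, 24, t, 27), (36, 24, t, 6), (36, 25, t, 27), (36, 25, t, 6), (36, 32, k, 27), (36, 32, k, 6), (36, 34, x, 27), (36, 34, x, 6), (36, 9, z, 27), (36, 9, z, 6)}
Filtering on A = 27 leaves {(36, 20, p, 27), (36, 24, t, 27), (36, 25, t, 27), (36, 32, k, 27), (36, 34, x, 27), (36, 9, z, 27)}.
Filtering on B ≠ 20 leaves {(36, 24, t, 27), (36, 25, t, 27), (36, 32, k, 27), (36, 34, x, 27), (36, 9, z, 27)}.
Projecting to B, G, D: {(24, 36, t), (25, 36, t), (32, 36, k), (34, 36, x), (9, 36, z)}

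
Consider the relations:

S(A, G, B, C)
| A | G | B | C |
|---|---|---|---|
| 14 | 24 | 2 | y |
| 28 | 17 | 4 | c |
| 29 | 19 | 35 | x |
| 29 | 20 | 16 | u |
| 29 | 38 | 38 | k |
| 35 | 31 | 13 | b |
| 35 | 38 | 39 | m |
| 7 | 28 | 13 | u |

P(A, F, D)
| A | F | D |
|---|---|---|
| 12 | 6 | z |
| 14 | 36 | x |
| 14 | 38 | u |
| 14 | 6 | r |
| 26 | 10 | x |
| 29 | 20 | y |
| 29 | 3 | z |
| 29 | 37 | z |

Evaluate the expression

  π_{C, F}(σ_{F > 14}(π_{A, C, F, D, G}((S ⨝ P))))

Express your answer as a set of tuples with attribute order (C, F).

{(k, 20), (k, 37), (u, 20), (u, 37), (x, 20), (x, 37), (y, 36), (y, 38)}

Natural join on A: {(14, 24, 2, y, 36, x), (14, 24, 2, y, 38, u), (14, 24, 2, y, 6, r), (29, 19, 35, x, 20, y), (29, 19, 35, x, 3, z), (29, 19, 35, x, 37, z), (29, 20, 16, u, 20, y), (29, 20, 16, u, 3, z), (29, 20, 16, u, 37, z), (29, 38, 38, k, 20, y), (29, 38, 38, k, 3, z), (29, 38, 38, k, 37, z)}
π[A, C, F, D, G]: project onto (A, C, F, D, G) → {(14, y, 36, x, 24), (14, y, 38, u, 24), (14, y, 6, r, 24), (29, k, 20, y, 38), (29, k, 3, z, 38), (29, k, 37, z, 38), (29, u, 20, y, 20), (29, u, 3, z, 20), (29, u, 37, z, 20), (29, x, 20, y, 19), (29, x, 3, z, 19), (29, x, 37, z, 19)}
Filtering on F > 14 leaves {(14, y, 36, x, 24), (14, y, 38, u, 24), (29, k, 20, y, 38), (29, k, 37, z, 38), (29, u, 20, y, 20), (29, u, 37, z, 20), (29, x, 20, y, 19), (29, x, 37, z, 19)}.
π[C, F]: project onto (C, F) → {(k, 20), (k, 37), (u, 20), (u, 37), (x, 20), (x, 37), (y, 36), (y, 38)}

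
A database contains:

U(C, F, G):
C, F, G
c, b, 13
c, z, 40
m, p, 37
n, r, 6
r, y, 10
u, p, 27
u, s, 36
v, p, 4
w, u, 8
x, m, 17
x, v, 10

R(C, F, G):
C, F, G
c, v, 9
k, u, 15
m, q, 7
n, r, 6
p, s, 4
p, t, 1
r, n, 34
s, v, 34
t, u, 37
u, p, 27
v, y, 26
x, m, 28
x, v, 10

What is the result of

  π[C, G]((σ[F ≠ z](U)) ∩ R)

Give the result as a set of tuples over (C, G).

Selection F ≠ z: {(c, b, 13), (m, p, 37), (n, r, 6), (r, y, 10), (u, p, 27), (u, s, 36), (v, p, 4), (w, u, 8), (x, m, 17), (x, v, 10)}
Set intersection of the two operands is {(n, r, 6), (u, p, 27), (x, v, 10)}.
Keep only column(s) C, G: {(n, 6), (u, 27), (x, 10)}

{(n, 6), (u, 27), (x, 10)}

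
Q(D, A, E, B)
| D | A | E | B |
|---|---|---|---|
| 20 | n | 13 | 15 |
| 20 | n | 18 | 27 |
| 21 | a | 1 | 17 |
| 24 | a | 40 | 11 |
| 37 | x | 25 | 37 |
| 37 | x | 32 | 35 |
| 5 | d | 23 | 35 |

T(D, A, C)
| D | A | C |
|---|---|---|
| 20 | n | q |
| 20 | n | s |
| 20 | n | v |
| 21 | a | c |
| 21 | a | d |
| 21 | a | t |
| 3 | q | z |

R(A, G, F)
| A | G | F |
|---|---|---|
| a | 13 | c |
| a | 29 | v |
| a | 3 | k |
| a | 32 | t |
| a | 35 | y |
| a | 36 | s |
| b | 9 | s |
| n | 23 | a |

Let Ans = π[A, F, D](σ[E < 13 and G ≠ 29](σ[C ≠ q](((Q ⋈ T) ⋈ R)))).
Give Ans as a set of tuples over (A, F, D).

{(a, c, 21), (a, k, 21), (a, s, 21), (a, t, 21), (a, y, 21)}

Natural join on D, A: {(20, n, 13, 15, q), (20, n, 13, 15, s), (20, n, 13, 15, v), (20, n, 18, 27, q), (20, n, 18, 27, s), (20, n, 18, 27, v), (21, a, 1, 17, c), (21, a, 1, 17, d), (21, a, 1, 17, t)}
Natural join on A: {(20, n, 13, 15, q, 23, a), (20, n, 13, 15, s, 23, a), (20, n, 13, 15, v, 23, a), (20, n, 18, 27, q, 23, a), (20, n, 18, 27, s, 23, a), (20, n, 18, 27, v, 23, a), (21, a, 1, 17, c, 13, c), (21, a, 1, 17, c, 29, v), (21, a, 1, 17, c, 3, k), (21, a, 1, 17, c, 32, t), (21, a, 1, 17, c, 35, y), (21, a, 1, 17, c, 36, s), (21, a, 1, 17, d, 13, c), (21, a, 1, 17, d, 29, v), (21, a, 1, 17, d, 3, k), (21, a, 1, 17, d, 32, t), (21, a, 1, 17, d, 35, y), (21, a, 1, 17, d, 36, s), (21, a, 1, 17, t, 13, c), (21, a, 1, 17, t, 29, v), (21, a, 1, 17, t, 3, k), (21, a, 1, 17, t, 32, t), (21, a, 1, 17, t, 35, y), (21, a, 1, 17, t, 36, s)}
Apply σ_{C ≠ q}; surviving tuples: {(20, n, 13, 15, s, 23, a), (20, n, 13, 15, v, 23, a), (20, n, 18, 27, s, 23, a), (20, n, 18, 27, v, 23, a), (21, a, 1, 17, c, 13, c), (21, a, 1, 17, c, 29, v), (21, a, 1, 17, c, 3, k), (21, a, 1, 17, c, 32, t), (21, a, 1, 17, c, 35, y), (21, a, 1, 17, c, 36, s), (21, a, 1, 17, d, 13, c), (21, a, 1, 17, d, 29, v), (21, a, 1, 17, d, 3, k), (21, a, 1, 17, d, 32, t), (21, a, 1, 17, d, 35, y), (21, a, 1, 17, d, 36, s), (21, a, 1, 17, t, 13, c), (21, a, 1, 17, t, 29, v), (21, a, 1, 17, t, 3, k), (21, a, 1, 17, t, 32, t), (21, a, 1, 17, t, 35, y), (21, a, 1, 17, t, 36, s)}
Apply σ_{E < 13 and G ≠ 29}; surviving tuples: {(21, a, 1, 17, c, 13, c), (21, a, 1, 17, c, 3, k), (21, a, 1, 17, c, 32, t), (21, a, 1, 17, c, 35, y), (21, a, 1, 17, c, 36, s), (21, a, 1, 17, d, 13, c), (21, a, 1, 17, d, 3, k), (21, a, 1, 17, d, 32, t), (21, a, 1, 17, d, 35, y), (21, a, 1, 17, d, 36, s), (21, a, 1, 17, t, 13, c), (21, a, 1, 17, t, 3, k), (21, a, 1, 17, t, 32, t), (21, a, 1, 17, t, 35, y), (21, a, 1, 17, t, 36, s)}
π[A, F, D]: project onto (A, F, D) (10 duplicate(s) eliminated) → {(a, c, 21), (a, k, 21), (a, s, 21), (a, t, 21), (a, y, 21)}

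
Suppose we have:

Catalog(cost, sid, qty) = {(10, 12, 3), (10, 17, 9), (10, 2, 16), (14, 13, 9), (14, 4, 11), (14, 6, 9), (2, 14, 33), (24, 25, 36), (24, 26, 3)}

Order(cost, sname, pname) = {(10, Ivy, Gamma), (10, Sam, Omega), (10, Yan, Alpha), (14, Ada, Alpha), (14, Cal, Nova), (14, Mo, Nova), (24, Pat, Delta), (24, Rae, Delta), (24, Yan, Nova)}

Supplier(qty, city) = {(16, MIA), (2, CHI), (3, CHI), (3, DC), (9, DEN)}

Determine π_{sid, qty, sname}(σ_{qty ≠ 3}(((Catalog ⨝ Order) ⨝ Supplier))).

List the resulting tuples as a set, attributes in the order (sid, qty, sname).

{(13, 9, Ada), (13, 9, Cal), (13, 9, Mo), (17, 9, Ivy), (17, 9, Sam), (17, 9, Yan), (2, 16, Ivy), (2, 16, Sam), (2, 16, Yan), (6, 9, Ada), (6, 9, Cal), (6, 9, Mo)}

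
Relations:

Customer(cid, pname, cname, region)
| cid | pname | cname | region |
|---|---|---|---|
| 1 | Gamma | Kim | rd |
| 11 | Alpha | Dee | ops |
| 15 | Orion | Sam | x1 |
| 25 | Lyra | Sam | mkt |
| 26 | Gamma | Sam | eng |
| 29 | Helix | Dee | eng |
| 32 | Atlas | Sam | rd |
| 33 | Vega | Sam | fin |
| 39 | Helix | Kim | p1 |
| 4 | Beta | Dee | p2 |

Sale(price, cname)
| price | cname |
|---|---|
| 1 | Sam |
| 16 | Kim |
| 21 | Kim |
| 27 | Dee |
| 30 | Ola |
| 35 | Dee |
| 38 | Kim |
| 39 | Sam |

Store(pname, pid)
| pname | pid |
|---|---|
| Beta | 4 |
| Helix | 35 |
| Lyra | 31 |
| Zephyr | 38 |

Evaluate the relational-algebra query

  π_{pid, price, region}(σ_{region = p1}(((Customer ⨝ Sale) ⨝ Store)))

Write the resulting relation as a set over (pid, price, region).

Joining Customer and Sale on cname yields {(1, Gamma, Kim, rd, 16), (1, Gamma, Kim, rd, 21), (1, Gamma, Kim, rd, 38), (11, Alpha, Dee, ops, 27), (11, Alpha, Dee, ops, 35), (15, Orion, Sam, x1, 1), (15, Orion, Sam, x1, 39), (25, Lyra, Sam, mkt, 1), (25, Lyra, Sam, mkt, 39), (26, Gamma, Sam, eng, 1), (26, Gamma, Sam, eng, 39), (29, Helix, Dee, eng, 27), (29, Helix, Dee, eng, 35), (32, Atlas, Sam, rd, 1), (32, Atlas, Sam, rd, 39), (33, Vega, Sam, fin, 1), (33, Vega, Sam, fin, 39), (39, Helix, Kim, p1, 16), (39, Helix, Kim, p1, 21), (39, Helix, Kim, p1, 38), (4, Beta, Dee, p2, 27), (4, Beta, Dee, p2, 35)}.
Joining (Customer ⨝ Sale) and Store on pname yields {(25, Lyra, Sam, mkt, 1, 31), (25, Lyra, Sam, mkt, 39, 31), (29, Helix, Dee, eng, 27, 35), (29, Helix, Dee, eng, 35, 35), (39, Helix, Kim, p1, 16, 35), (39, Helix, Kim, p1, 21, 35), (39, Helix, Kim, p1, 38, 35), (4, Beta, Dee, p2, 27, 4), (4, Beta, Dee, p2, 35, 4)}.
Apply σ_{region = p1}; surviving tuples: {(39, Helix, Kim, p1, 16, 35), (39, Helix, Kim, p1, 21, 35), (39, Helix, Kim, p1, 38, 35)}
Projecting to pid, price, region: {(35, 16, p1), (35, 21, p1), (35, 38, p1)}

{(35, 16, p1), (35, 21, p1), (35, 38, p1)}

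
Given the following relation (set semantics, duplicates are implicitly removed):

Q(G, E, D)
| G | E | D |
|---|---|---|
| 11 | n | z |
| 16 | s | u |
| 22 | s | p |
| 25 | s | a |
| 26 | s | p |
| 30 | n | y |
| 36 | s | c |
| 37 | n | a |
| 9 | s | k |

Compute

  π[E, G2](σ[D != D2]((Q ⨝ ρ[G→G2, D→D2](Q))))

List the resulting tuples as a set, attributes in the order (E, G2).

ρ[G→G2, D→D2]: schema becomes (G2, E, D2); tuples unchanged.
Natural join on E: {(11, n, z, 11, z), (11, n, z, 30, y), (11, n, z, 37, a), (16, s, u, 16, u), (16, s, u, 22, p), (16, s, u, 25, a), (16, s, u, 26, p), (16, s, u, 36, c), (16, s, u, 9, k), (22, s, p, 16, u), (22, s, p, 22, p), (22, s, p, 25, a), (22, s, p, 26, p), (22, s, p, 36, c), (22, s, p, 9, k), (25, s, a, 16, u), (25, s, a, 22, p), (25, s, a, 25, a), (25, s, a, 26, p), (25, s, a, 36, c), (25, s, a, 9, k), (26, s, p, 16, u), (26, s, p, 22, p), (26, s, p, 25, a), (26, s, p, 26, p), (26, s, p, 36, c), (26, s, p, 9, k), (30, n, y, 11, z), (30, n, y, 30, y), (30, n, y, 37, a), (36, s, c, 16, u), (36, s, c, 22, p), (36, s, c, 25, a), (36, s, c, 26, p), (36, s, c, 36, c), (36, s, c, 9, k), (37, n, a, 11, z), (37, n, a, 30, y), (37, n, a, 37, a), (9, s, k, 16, u), (9, s, k, 22, p), (9, s, k, 25, a), (9, s, k, 26, p), (9, s, k, 36, c), (9, s, k, 9, k)}
Apply σ_{D != D2}; surviving tuples: {(11, n, z, 30, y), (11, n, z, 37, a), (16, s, u, 22, p), (16, s, u, 25, a), (16, s, u, 26, p), (16, s, u, 36, c), (16, s, u, 9, k), (22, s, p, 16, u), (22, s, p, 25, a), (22, s, p, 36, c), (22, s, p, 9, k), (25, s, a, 16, u), (25, s, a, 22, p), (25, s, a, 26, p), (25, s, a, 36, c), (25, s, a, 9, k), (26, s, p, 16, u), (26, s, p, 25, a), (26, s, p, 36, c), (26, s, p, 9, k), (30, n, y, 11, z), (30, n, y, 37, a), (36, s, c, 16, u), (36, s, c, 22, p), (36, s, c, 25, a), (36, s, c, 26, p), (36, s, c, 9, k), (37, n, a, 11, z), (37, n, a, 30, y), (9, s, k, 16, u), (9, s, k, 22, p), (9, s, k, 25, a), (9, s, k, 26, p), (9, s, k, 36, c)}
π[E, G2]: project onto (E, G2) (25 duplicate(s) eliminated) → {(n, 11), (n, 30), (n, 37), (s, 16), (s, 22), (s, 25), (s, 26), (s, 36), (s, 9)}

{(n, 11), (n, 30), (n, 37), (s, 16), (s, 22), (s, 25), (s, 26), (s, 36), (s, 9)}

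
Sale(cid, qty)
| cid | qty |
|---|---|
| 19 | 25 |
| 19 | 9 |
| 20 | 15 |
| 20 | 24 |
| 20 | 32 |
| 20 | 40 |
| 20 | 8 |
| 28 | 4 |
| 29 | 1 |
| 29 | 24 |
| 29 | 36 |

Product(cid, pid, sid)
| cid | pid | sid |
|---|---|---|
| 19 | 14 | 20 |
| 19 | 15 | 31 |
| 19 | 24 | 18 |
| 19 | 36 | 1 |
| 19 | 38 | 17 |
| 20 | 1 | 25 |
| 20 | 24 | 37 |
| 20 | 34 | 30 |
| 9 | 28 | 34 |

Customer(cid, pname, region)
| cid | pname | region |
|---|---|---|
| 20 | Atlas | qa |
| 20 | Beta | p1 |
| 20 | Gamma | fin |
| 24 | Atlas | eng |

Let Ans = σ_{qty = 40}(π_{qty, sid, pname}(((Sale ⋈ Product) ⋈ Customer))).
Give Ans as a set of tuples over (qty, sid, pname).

Joining Sale and Product on cid yields {(19, 25, 14, 20), (19, 25, 15, 31), (19, 25, 24, 18), (19, 25, 36, 1), (19, 25, 38, 17), (19, 9, 14, 20), (19, 9, 15, 31), (19, 9, 24, 18), (19, 9, 36, 1), (19, 9, 38, 17), (20, 15, 1, 25), (20, 15, 24, 37), (20, 15, 34, 30), (20, 24, 1, 25), (20, 24, 24, 37), (20, 24, 34, 30), (20, 32, 1, 25), (20, 32, 24, 37), (20, 32, 34, 30), (20, 40, 1, 25), (20, 40, 24, 37), (20, 40, 34, 30), (20, 8, 1, 25), (20, 8, 24, 37), (20, 8, 34, 30)}.
Joining (Sale ⋈ Product) and Customer on cid yields {(20, 15, 1, 25, Atlas, qa), (20, 15, 1, 25, Beta, p1), (20, 15, 1, 25, Gamma, fin), (20, 15, 24, 37, Atlas, qa), (20, 15, 24, 37, Beta, p1), (20, 15, 24, 37, Gamma, fin), (20, 15, 34, 30, Atlas, qa), (20, 15, 34, 30, Beta, p1), (20, 15, 34, 30, Gamma, fin), (20, 24, 1, 25, Atlas, qa), (20, 24, 1, 25, Beta, p1), (20, 24, 1, 25, Gamma, fin), (20, 24, 24, 37, Atlas, qa), (20, 24, 24, 37, Beta, p1), (20, 24, 24, 37, Gamma, fin), (20, 24, 34, 30, Atlas, qa), (20, 24, 34, 30, Beta, p1), (20, 24, 34, 30, Gamma, fin), (20, 32, 1, 25, Atlas, qa), (20, 32, 1, 25, Beta, p1), (20, 32, 1, 25, Gamma, fin), (20, 32, 24, 37, Atlas, qa), (20, 32, 24, 37, Beta, p1), (20, 32, 24, 37, Gamma, fin), (20, 32, 34, 30, Atlas, qa), (20, 32, 34, 30, Beta, p1), (20, 32, 34, 30, Gamma, fin), (20, 40, 1, 25, Atlas, qa), (20, 40, 1, 25, Beta, p1), (20, 40, 1, 25, Gamma, fin), (20, 40, 24, 37, Atlas, qa), (20, 40, 24, 37, Beta, p1), (20, 40, 24, 37, Gamma, fin), (20, 40, 34, 30, Atlas, qa), (20, 40, 34, 30, Beta, p1), (20, 40, 34, 30, Gamma, fin), (20, 8, 1, 25, Atlas, qa), (20, 8, 1, 25, Beta, p1), (20, 8, 1, 25, Gamma, fin), (20, 8, 24, 37, Atlas, qa), (20, 8, 24, 37, Beta, p1), (20, 8, 24, 37, Gamma, fin), (20, 8, 34, 30, Atlas, qa), (20, 8, 34, 30, Beta, p1), (20, 8, 34, 30, Gamma, fin)}.
π_{qty, sid, pname} gives {(15, 25, Atlas), (15, 25, Beta), (15, 25, Gamma), (15, 30, Atlas), (15, 30, Beta), (15, 30, Gamma), (15, 37, Atlas), (15, 37, Beta), (15, 37, Gamma), (24, 25, Atlas), (24, 25, Beta), (24, 25, Gamma), (24, 30, Atlas), (24, 30, Beta), (24, 30, Gamma), (24, 37, Atlas), (24, 37, Beta), (24, 37, Gamma), (32, 25, Atlas), (32, 25, Beta), (32, 25, Gamma), (32, 30, Atlas), (32, 30, Beta), (32, 30, Gamma), (32, 37, Atlas), (32, 37, Beta), (32, 37, Gamma), (40, 25, Atlas), (40, 25, Beta), (40, 25, Gamma), (40, 30, Atlas), (40, 30, Beta), (40, 30, Gamma), (40, 37, Atlas), (40, 37, Beta), (40, 37, Gamma), (8, 25, Atlas), (8, 25, Beta), (8, 25, Gamma), (8, 30, Atlas), (8, 30, Beta), (8, 30, Gamma), (8, 37, Atlas), (8, 37, Beta), (8, 37, Gamma)}.
Filtering on qty = 40 leaves {(40, 25, Atlas), (40, 25, Beta), (40, 25, Gamma), (40, 30, Atlas), (40, 30, Beta), (40, 30, Gamma), (40, 37, Atlas), (40, 37, Beta), (40, 37, Gamma)}.

{(40, 25, Atlas), (40, 25, Beta), (40, 25, Gamma), (40, 30, Atlas), (40, 30, Beta), (40, 30, Gamma), (40, 37, Atlas), (40, 37, Beta), (40, 37, Gamma)}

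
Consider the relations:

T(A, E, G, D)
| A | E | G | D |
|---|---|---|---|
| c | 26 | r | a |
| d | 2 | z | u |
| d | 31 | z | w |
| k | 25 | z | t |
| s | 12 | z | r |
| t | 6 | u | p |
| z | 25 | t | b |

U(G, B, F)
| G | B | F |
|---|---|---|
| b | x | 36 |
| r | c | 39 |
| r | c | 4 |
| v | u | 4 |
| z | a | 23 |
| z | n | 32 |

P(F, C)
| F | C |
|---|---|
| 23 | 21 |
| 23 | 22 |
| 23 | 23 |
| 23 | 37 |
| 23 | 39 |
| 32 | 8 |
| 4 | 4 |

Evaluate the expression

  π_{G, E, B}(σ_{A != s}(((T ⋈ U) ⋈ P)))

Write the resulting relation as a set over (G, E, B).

{(r, 26, c), (z, 2, a), (z, 2, n), (z, 25, a), (z, 25, n), (z, 31, a), (z, 31, n)}

Natural join on G: {(c, 26, r, a, c, 39), (c, 26, r, a, c, 4), (d, 2, z, u, a, 23), (d, 2, z, u, n, 32), (d, 31, z, w, a, 23), (d, 31, z, w, n, 32), (k, 25, z, t, a, 23), (k, 25, z, t, n, 32), (s, 12, z, r, a, 23), (s, 12, z, r, n, 32)}
Natural join on F: {(c, 26, r, a, c, 4, 4), (d, 2, z, u, a, 23, 21), (d, 2, z, u, a, 23, 22), (d, 2, z, u, a, 23, 23), (d, 2, z, u, a, 23, 37), (d, 2, z, u, a, 23, 39), (d, 2, z, u, n, 32, 8), (d, 31, z, w, a, 23, 21), (d, 31, z, w, a, 23, 22), (d, 31, z, w, a, 23, 23), (d, 31, z, w, a, 23, 37), (d, 31, z, w, a, 23, 39), (d, 31, z, w, n, 32, 8), (k, 25, z, t, a, 23, 21), (k, 25, z, t, a, 23, 22), (k, 25, z, t, a, 23, 23), (k, 25, z, t, a, 23, 37), (k, 25, z, t, a, 23, 39), (k, 25, z, t, n, 32, 8), (s, 12, z, r, a, 23, 21), (s, 12, z, r, a, 23, 22), (s, 12, z, r, a, 23, 23), (s, 12, z, r, a, 23, 37), (s, 12, z, r, a, 23, 39), (s, 12, z, r, n, 32, 8)}
σ[A != s]: keep tuples satisfying A != s → {(c, 26, r, a, c, 4, 4), (d, 2, z, u, a, 23, 21), (d, 2, z, u, a, 23, 22), (d, 2, z, u, a, 23, 23), (d, 2, z, u, a, 23, 37), (d, 2, z, u, a, 23, 39), (d, 2, z, u, n, 32, 8), (d, 31, z, w, a, 23, 21), (d, 31, z, w, a, 23, 22), (d, 31, z, w, a, 23, 23), (d, 31, z, w, a, 23, 37), (d, 31, z, w, a, 23, 39), (d, 31, z, w, n, 32, 8), (k, 25, z, t, a, 23, 21), (k, 25, z, t, a, 23, 22), (k, 25, z, t, a, 23, 23), (k, 25, z, t, a, 23, 37), (k, 25, z, t, a, 23, 39), (k, 25, z, t, n, 32, 8)}
Projecting to G, E, B (12 duplicate(s) eliminated): {(r, 26, c), (z, 2, a), (z, 2, n), (z, 25, a), (z, 25, n), (z, 31, a), (z, 31, n)}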